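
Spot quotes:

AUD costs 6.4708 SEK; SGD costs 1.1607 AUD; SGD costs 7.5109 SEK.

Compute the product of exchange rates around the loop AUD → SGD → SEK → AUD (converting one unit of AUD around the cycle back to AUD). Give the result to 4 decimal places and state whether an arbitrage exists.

1.0000 (no arbitrage)

Around AUD → SGD → SEK → AUD: 1 ÷ 1.1607 × 7.5109 ÷ 6.4708 = 1.000032
Product ≈ 1 (deviation 0.003%, within rounding noise).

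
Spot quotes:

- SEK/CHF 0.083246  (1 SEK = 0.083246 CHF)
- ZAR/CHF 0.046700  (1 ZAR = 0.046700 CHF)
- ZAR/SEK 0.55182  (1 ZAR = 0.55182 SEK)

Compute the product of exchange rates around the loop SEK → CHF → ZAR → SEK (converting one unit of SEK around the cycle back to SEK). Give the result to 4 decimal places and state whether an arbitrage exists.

Around SEK → CHF → ZAR → SEK: 1 × 0.083246 ÷ 0.046700 × 0.55182 = 0.983658
Product < 1; profitable direction is SEK → ZAR → CHF → SEK.

0.9837 (arbitrage exists)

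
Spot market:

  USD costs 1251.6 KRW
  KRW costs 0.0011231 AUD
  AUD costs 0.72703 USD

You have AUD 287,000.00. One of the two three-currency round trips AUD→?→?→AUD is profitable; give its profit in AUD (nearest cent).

Profit: AUD 6,304.15

Profitable loop is AUD → USD → KRW → AUD:
AUD 287,000.00 × 0.72703 = USD 208,657.61
USD 208,657.61 × 1251.6 = KRW 261,155,865
KRW 261,155,865 × 0.0011231 = AUD 293,304.15
Profit = AUD 293,304.15 − AUD 287,000.00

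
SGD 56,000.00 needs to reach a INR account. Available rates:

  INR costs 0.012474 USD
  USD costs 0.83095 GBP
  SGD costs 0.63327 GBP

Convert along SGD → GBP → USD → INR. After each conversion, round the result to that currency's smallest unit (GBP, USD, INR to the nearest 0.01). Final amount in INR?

SGD 56,000.00 × 0.63327 = GBP 35,463.12
GBP 35,463.12 ÷ 0.83095 = USD 42,677.80
USD 42,677.80 ÷ 0.012474 = INR 3,421,340.39

INR 3,421,340.39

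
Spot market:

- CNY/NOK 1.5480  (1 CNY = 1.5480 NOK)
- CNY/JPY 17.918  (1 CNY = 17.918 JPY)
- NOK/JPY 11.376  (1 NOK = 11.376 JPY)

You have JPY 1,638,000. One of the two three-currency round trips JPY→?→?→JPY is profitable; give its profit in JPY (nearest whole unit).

Profit: JPY 28,644

Profitable loop is JPY → NOK → CNY → JPY:
JPY 1,638,000 ÷ 11.376 = NOK 143,987.34
NOK 143,987.34 ÷ 1.5480 = CNY 93,015.08
CNY 93,015.08 × 17.918 = JPY 1,666,644
Profit = JPY 1,666,644 − JPY 1,638,000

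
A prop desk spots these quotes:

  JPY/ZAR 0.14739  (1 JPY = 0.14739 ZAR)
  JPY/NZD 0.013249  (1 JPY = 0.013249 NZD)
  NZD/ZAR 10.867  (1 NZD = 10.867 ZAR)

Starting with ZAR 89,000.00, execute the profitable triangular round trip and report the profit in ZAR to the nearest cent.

Profit: ZAR 2,109.83

Profitable loop is ZAR → NZD → JPY → ZAR:
ZAR 89,000.00 ÷ 10.867 = NZD 8,189.93
NZD 8,189.93 ÷ 0.013249 = JPY 618,155
JPY 618,155 × 0.14739 = ZAR 91,109.83
Profit = ZAR 91,109.83 − ZAR 89,000.00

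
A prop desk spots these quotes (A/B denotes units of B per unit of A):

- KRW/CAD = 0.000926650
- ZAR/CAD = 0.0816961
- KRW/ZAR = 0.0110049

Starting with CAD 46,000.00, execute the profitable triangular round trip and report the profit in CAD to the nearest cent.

Profit: CAD 1,411.77

Profitable loop is CAD → ZAR → KRW → CAD:
CAD 46,000.00 ÷ 0.0816961 = ZAR 563,062.37
ZAR 563,062.37 ÷ 0.0110049 = KRW 51,164,697
KRW 51,164,697 × 0.000926650 = CAD 47,411.77
Profit = CAD 47,411.77 − CAD 46,000.00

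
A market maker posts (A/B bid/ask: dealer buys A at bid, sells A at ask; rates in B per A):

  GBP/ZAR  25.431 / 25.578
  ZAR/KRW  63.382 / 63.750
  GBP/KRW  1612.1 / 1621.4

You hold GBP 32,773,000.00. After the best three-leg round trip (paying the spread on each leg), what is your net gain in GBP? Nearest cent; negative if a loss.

Net result: GBP -192,675.45 (no profitable arbitrage after spreads)

Best loop GBP → ZAR → KRW → GBP:
GBP 32,773,000.00 × 25.431 (sell GBP at bid) = ZAR 833,450,163.00
ZAR 833,450,163.00 × 63.382 (sell ZAR at bid) = KRW 52,825,738,231
KRW 52,825,738,231 ÷ 1621.4 (buy GBP at ask) = GBP 32,580,324.55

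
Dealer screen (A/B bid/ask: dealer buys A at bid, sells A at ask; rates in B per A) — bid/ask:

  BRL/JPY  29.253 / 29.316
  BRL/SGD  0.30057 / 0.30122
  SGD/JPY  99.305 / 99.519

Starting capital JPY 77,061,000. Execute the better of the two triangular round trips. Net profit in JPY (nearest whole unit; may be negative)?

Best loop JPY → BRL → SGD → JPY:
JPY 77,061,000 ÷ 29.316 (buy BRL at ask) = BRL 2,628,632.83
BRL 2,628,632.83 × 0.30057 (sell BRL at bid) = SGD 790,088.17
SGD 790,088.17 × 99.305 (sell SGD at bid) = JPY 78,459,706

Net profit: JPY 1,398,706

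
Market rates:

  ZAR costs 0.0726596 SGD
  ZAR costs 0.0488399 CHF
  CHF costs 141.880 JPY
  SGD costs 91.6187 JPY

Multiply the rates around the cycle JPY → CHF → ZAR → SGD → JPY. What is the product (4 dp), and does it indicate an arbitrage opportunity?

0.9607 (arbitrage exists)

Around JPY → CHF → ZAR → SGD → JPY: 1 ÷ 141.880 ÷ 0.0488399 × 0.0726596 × 91.6187 = 0.960685
Product < 1; profitable direction is JPY → SGD → ZAR → CHF → JPY.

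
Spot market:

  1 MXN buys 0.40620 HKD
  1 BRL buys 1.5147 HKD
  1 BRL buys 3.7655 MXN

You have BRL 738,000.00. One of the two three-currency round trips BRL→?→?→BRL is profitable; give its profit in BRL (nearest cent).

Profitable loop is BRL → MXN → HKD → BRL:
BRL 738,000.00 × 3.7655 = MXN 2,778,939.00
MXN 2,778,939.00 × 0.40620 = HKD 1,128,805.02
HKD 1,128,805.02 ÷ 1.5147 = BRL 745,233.39
Profit = BRL 745,233.39 − BRL 738,000.00

Profit: BRL 7,233.39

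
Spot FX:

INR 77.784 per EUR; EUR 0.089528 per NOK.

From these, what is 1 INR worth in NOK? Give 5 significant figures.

INR/NOK = 0.14360

1 INR ÷ 77.784 = 0.0128561 EUR
0.0128561 EUR ÷ 0.089528 = 0.143599 NOK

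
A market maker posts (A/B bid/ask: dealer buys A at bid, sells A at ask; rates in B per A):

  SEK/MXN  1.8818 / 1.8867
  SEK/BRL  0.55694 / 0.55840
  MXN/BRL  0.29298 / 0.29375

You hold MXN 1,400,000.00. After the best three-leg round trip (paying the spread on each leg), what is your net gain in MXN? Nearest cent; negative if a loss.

Best loop MXN → SEK → BRL → MXN:
MXN 1,400,000.00 ÷ 1.8867 (buy SEK at ask) = SEK 742,036.36
SEK 742,036.36 × 0.55694 (sell SEK at bid) = BRL 413,269.73
BRL 413,269.73 ÷ 0.29375 (buy MXN at ask) = MXN 1,406,875.68

Net profit: MXN 6,875.68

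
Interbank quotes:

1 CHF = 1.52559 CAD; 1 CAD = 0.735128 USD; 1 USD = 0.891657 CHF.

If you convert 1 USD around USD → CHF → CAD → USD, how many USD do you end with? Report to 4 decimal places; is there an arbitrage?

1.0000 (no arbitrage)

Around USD → CHF → CAD → USD: 1 × 0.891657 × 1.52559 × 0.735128 = 0.999997
Product ≈ 1 (deviation 0.000%, within rounding noise).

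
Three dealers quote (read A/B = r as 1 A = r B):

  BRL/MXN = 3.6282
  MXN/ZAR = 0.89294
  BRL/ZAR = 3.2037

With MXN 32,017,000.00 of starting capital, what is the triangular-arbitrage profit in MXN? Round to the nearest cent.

Profit: MXN 360,423.93

Profitable loop is MXN → ZAR → BRL → MXN:
MXN 32,017,000.00 × 0.89294 = ZAR 28,589,259.98
ZAR 28,589,259.98 ÷ 3.2037 = BRL 8,923,825.57
BRL 8,923,825.57 × 3.6282 = MXN 32,377,423.93
Profit = MXN 32,377,423.93 − MXN 32,017,000.00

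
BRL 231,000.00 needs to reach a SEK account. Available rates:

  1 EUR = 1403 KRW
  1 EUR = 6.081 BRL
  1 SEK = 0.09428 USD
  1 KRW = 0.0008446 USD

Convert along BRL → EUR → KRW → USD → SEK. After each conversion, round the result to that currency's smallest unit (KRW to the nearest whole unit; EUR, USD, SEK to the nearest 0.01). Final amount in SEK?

BRL 231,000.00 ÷ 6.081 = EUR 37,987.17
EUR 37,987.17 × 1403 = KRW 53,296,000
KRW 53,296,000 × 0.0008446 = USD 45,013.80
USD 45,013.80 ÷ 0.09428 = SEK 477,448.03

SEK 477,448.03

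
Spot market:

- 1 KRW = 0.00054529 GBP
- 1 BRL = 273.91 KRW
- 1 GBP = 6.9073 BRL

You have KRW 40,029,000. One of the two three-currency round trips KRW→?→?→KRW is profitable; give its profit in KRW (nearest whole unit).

Profitable loop is KRW → GBP → BRL → KRW:
KRW 40,029,000 × 0.00054529 = GBP 21,827.41
GBP 21,827.41 × 6.9073 = BRL 150,768.49
BRL 150,768.49 × 273.91 = KRW 41,296,998
Profit = KRW 41,296,998 − KRW 40,029,000

Profit: KRW 1,267,998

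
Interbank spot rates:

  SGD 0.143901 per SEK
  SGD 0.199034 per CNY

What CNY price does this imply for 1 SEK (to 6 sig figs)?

SEK/CNY = 0.722997

1 SEK × 0.143901 = 0.143901 SGD
0.143901 SGD ÷ 0.199034 = 0.722997 CNY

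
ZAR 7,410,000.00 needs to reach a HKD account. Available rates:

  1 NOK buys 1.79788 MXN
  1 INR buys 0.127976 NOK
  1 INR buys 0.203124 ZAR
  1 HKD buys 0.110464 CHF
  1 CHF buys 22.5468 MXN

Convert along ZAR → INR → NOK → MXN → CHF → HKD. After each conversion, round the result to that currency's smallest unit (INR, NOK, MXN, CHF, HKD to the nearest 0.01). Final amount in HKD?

ZAR 7,410,000.00 ÷ 0.203124 = INR 36,480,179.59
INR 36,480,179.59 × 0.127976 = NOK 4,668,587.46
NOK 4,668,587.46 × 1.79788 = MXN 8,393,560.02
MXN 8,393,560.02 ÷ 22.5468 = CHF 372,272.78
CHF 372,272.78 ÷ 0.110464 = HKD 3,370,082.38

HKD 3,370,082.38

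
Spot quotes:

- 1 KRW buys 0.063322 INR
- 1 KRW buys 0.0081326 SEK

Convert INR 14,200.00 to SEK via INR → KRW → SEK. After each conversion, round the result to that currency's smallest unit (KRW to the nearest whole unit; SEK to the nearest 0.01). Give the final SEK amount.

INR 14,200.00 ÷ 0.063322 = KRW 224,251
KRW 224,251 × 0.0081326 = SEK 1,823.74

SEK 1,823.74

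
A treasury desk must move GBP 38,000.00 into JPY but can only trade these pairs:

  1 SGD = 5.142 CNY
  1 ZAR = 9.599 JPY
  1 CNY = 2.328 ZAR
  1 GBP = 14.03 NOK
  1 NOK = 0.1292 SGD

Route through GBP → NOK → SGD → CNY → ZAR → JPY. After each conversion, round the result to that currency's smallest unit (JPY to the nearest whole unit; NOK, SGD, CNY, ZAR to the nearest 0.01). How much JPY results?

JPY 7,914,889

GBP 38,000.00 × 14.03 = NOK 533,140.00
NOK 533,140.00 × 0.1292 = SGD 68,881.69
SGD 68,881.69 × 5.142 = CNY 354,189.65
CNY 354,189.65 × 2.328 = ZAR 824,553.51
ZAR 824,553.51 × 9.599 = JPY 7,914,889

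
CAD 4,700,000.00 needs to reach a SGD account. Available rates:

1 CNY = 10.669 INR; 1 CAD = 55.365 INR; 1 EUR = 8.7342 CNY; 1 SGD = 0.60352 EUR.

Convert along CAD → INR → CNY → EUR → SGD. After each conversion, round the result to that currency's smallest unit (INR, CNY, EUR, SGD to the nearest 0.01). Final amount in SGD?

SGD 4,626,948.30

CAD 4,700,000.00 × 55.365 = INR 260,215,500.00
INR 260,215,500.00 ÷ 10.669 = CNY 24,389,867.84
CNY 24,389,867.84 ÷ 8.7342 = EUR 2,792,455.84
EUR 2,792,455.84 ÷ 0.60352 = SGD 4,626,948.30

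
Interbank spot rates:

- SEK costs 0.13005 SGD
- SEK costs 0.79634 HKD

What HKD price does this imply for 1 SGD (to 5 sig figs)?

1 SGD ÷ 0.13005 = 7.68935 SEK
7.68935 SEK × 0.79634 = 6.12334 HKD

SGD/HKD = 6.1233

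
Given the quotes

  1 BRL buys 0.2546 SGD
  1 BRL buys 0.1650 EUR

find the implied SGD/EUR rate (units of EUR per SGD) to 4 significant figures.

SGD/EUR = 0.6481

1 SGD ÷ 0.2546 = 3.92773 BRL
3.92773 BRL × 0.1650 = 0.648075 EUR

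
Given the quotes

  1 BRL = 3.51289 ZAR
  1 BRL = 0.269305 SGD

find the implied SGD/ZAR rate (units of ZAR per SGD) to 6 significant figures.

1 SGD ÷ 0.269305 = 3.71326 BRL
3.71326 BRL × 3.51289 = 13.0443 ZAR

SGD/ZAR = 13.0443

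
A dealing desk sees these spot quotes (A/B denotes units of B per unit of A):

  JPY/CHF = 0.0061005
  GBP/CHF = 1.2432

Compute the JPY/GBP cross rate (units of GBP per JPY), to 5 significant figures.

JPY/GBP = 0.0049071

1 JPY × 0.0061005 = 0.0061005 CHF
0.0061005 CHF ÷ 1.2432 = 0.00490709 GBP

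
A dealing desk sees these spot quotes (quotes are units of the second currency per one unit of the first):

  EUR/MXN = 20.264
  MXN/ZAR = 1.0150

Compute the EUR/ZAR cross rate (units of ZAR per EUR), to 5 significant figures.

EUR/ZAR = 20.568

1 EUR × 20.264 = 20.264 MXN
20.264 MXN × 1.0150 = 20.568 ZAR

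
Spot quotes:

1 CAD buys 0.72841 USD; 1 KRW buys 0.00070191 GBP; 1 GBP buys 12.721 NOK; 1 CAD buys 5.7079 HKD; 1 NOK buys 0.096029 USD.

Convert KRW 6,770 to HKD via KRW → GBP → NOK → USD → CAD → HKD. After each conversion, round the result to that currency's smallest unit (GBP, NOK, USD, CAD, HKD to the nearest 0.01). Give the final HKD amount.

HKD 45.43

KRW 6,770 × 0.00070191 = GBP 4.75
GBP 4.75 × 12.721 = NOK 60.42
NOK 60.42 × 0.096029 = USD 5.80
USD 5.80 ÷ 0.72841 = CAD 7.96
CAD 7.96 × 5.7079 = HKD 45.43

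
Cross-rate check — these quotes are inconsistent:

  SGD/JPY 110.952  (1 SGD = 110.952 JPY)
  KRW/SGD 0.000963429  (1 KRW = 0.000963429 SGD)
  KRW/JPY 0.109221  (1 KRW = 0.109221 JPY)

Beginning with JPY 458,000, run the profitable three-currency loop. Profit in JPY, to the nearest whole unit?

Profit: JPY 9,969

Profitable loop is JPY → SGD → KRW → JPY:
JPY 458,000 ÷ 110.952 = SGD 4,127.91
SGD 4,127.91 ÷ 0.000963429 = KRW 4,284,603
KRW 4,284,603 × 0.109221 = JPY 467,969
Profit = JPY 467,969 − JPY 458,000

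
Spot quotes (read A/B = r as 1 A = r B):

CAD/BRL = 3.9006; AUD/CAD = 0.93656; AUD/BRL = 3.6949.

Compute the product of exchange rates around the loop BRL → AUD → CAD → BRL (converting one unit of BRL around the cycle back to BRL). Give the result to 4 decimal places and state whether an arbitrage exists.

Around BRL → AUD → CAD → BRL: 1 ÷ 3.6949 × 0.93656 × 3.9006 = 0.988700
Product < 1; profitable direction is BRL → CAD → AUD → BRL.

0.9887 (arbitrage exists)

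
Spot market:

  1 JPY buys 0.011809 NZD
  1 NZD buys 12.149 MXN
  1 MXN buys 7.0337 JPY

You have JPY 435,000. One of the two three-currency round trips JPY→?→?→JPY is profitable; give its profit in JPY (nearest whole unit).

Profit: JPY 3,962

Profitable loop is JPY → NZD → MXN → JPY:
JPY 435,000 × 0.011809 = NZD 5,136.91
NZD 5,136.91 × 12.149 = MXN 62,408.38
MXN 62,408.38 × 7.0337 = JPY 438,962
Profit = JPY 438,962 − JPY 435,000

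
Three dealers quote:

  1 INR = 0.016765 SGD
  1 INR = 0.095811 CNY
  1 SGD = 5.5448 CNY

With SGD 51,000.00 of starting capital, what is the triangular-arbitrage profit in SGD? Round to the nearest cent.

Profitable loop is SGD → INR → CNY → SGD:
SGD 51,000.00 ÷ 0.016765 = INR 3,042,051.89
INR 3,042,051.89 × 0.095811 = CNY 291,462.03
CNY 291,462.03 ÷ 5.5448 = SGD 52,564.93
Profit = SGD 52,564.93 − SGD 51,000.00

Profit: SGD 1,564.93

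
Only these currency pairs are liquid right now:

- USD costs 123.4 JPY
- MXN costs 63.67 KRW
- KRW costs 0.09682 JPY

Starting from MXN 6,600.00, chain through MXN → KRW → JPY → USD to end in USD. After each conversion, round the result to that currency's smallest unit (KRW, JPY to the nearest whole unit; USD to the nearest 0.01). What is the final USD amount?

MXN 6,600.00 × 63.67 = KRW 420,222
KRW 420,222 × 0.09682 = JPY 40,686
JPY 40,686 ÷ 123.4 = USD 329.71

USD 329.71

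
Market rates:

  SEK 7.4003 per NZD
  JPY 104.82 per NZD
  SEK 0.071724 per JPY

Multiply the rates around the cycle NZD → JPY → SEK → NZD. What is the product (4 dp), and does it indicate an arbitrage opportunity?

Around NZD → JPY → SEK → NZD: 1 × 104.82 × 0.071724 ÷ 7.4003 = 1.015920
Product > 1; profitable direction is NZD → JPY → SEK → NZD.

1.0159 (arbitrage exists)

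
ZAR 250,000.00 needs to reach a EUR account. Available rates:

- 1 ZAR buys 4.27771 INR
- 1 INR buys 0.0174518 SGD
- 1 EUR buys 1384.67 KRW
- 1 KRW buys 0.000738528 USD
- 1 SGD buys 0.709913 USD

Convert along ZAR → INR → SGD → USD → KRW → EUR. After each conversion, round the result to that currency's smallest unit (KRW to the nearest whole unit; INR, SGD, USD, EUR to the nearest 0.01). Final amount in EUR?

ZAR 250,000.00 × 4.27771 = INR 1,069,427.50
INR 1,069,427.50 × 0.0174518 = SGD 18,663.43
SGD 18,663.43 × 0.709913 = USD 13,249.41
USD 13,249.41 ÷ 0.000738528 = KRW 17,940,295
KRW 17,940,295 ÷ 1384.67 = EUR 12,956.37

EUR 12,956.37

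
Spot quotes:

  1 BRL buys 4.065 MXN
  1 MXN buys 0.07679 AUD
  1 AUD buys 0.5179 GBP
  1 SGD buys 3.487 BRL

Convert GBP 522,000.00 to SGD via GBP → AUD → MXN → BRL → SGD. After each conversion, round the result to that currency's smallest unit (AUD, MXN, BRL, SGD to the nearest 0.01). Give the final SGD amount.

SGD 925,992.41

GBP 522,000.00 ÷ 0.5179 = AUD 1,007,916.59
AUD 1,007,916.59 ÷ 0.07679 = MXN 13,125,623.00
MXN 13,125,623.00 ÷ 4.065 = BRL 3,228,935.55
BRL 3,228,935.55 ÷ 3.487 = SGD 925,992.41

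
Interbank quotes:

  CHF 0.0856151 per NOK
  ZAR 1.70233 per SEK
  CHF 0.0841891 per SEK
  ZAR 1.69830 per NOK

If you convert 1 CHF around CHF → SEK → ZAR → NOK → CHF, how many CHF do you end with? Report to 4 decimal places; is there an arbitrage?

1.0194 (arbitrage exists)

Around CHF → SEK → ZAR → NOK → CHF: 1 ÷ 0.0841891 × 1.70233 ÷ 1.69830 × 0.0856151 = 1.019351
Product > 1; profitable direction is CHF → SEK → ZAR → NOK → CHF.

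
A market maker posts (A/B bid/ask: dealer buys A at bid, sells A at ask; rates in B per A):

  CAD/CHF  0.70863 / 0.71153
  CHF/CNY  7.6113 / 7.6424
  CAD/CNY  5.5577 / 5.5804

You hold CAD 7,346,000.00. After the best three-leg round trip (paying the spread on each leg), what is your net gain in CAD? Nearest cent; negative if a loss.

Best loop CAD → CNY → CHF → CAD:
CAD 7,346,000.00 × 5.5577 (sell CAD at bid) = CNY 40,826,864.20
CNY 40,826,864.20 ÷ 7.6424 (buy CHF at ask) = CHF 5,342,152.23
CHF 5,342,152.23 ÷ 0.71153 (buy CAD at ask) = CAD 7,507,978.90

Net profit: CAD 161,978.90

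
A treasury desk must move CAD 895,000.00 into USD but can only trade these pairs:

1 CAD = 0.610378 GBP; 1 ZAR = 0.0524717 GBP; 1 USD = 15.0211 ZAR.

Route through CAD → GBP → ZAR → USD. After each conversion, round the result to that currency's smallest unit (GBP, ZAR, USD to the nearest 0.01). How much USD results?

CAD 895,000.00 × 0.610378 = GBP 546,288.31
GBP 546,288.31 ÷ 0.0524717 = ZAR 10,411,103.70
ZAR 10,411,103.70 ÷ 15.0211 = USD 693,098.62

USD 693,098.62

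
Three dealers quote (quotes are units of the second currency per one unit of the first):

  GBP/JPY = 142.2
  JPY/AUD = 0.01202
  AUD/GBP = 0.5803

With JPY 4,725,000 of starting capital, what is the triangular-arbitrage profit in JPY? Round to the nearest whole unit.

Profitable loop is JPY → GBP → AUD → JPY:
JPY 4,725,000 ÷ 142.2 = GBP 33,227.85
GBP 33,227.85 ÷ 0.5803 = AUD 57,259.78
AUD 57,259.78 ÷ 0.01202 = JPY 4,763,708
Profit = JPY 4,763,708 − JPY 4,725,000

Profit: JPY 38,708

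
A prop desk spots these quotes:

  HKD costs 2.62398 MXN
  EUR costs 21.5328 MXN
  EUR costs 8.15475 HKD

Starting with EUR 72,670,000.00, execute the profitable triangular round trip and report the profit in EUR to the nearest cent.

Profitable loop is EUR → MXN → HKD → EUR:
EUR 72,670,000.00 × 21.5328 = MXN 1,564,788,576.00
MXN 1,564,788,576.00 ÷ 2.62398 = HKD 596,341,655.04
HKD 596,341,655.04 ÷ 8.15475 = EUR 73,128,134.53
Profit = EUR 73,128,134.53 − EUR 72,670,000.00

Profit: EUR 458,134.53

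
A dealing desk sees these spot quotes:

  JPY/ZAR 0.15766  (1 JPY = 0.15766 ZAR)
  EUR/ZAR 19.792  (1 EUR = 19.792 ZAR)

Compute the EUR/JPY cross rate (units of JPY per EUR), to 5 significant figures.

EUR/JPY = 125.54

1 EUR × 19.792 = 19.792 ZAR
19.792 ZAR ÷ 0.15766 = 125.536 JPY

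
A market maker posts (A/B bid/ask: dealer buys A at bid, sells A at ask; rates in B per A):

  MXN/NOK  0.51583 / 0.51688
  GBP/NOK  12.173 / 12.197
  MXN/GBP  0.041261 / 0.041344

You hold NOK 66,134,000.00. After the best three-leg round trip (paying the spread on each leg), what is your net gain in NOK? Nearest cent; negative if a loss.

Net profit: NOK 1,515,699.50

Best loop NOK → GBP → MXN → NOK:
NOK 66,134,000.00 ÷ 12.197 (buy GBP at ask) = GBP 5,422,152.99
GBP 5,422,152.99 ÷ 0.041344 (buy MXN at ask) = MXN 131,147,276.23
MXN 131,147,276.23 × 0.51583 (sell MXN at bid) = NOK 67,649,699.50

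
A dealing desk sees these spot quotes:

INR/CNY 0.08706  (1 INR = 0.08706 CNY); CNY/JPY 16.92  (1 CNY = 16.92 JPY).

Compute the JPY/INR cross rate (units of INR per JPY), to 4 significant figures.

1 JPY ÷ 16.92 = 0.0591017 CNY
0.0591017 CNY ÷ 0.08706 = 0.678861 INR

JPY/INR = 0.6789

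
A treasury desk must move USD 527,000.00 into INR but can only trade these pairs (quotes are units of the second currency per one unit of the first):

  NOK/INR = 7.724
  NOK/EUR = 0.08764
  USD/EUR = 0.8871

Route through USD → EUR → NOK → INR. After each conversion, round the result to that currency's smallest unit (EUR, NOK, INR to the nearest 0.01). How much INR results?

INR 41,202,454.67

USD 527,000.00 × 0.8871 = EUR 467,501.70
EUR 467,501.70 ÷ 0.08764 = NOK 5,334,341.62
NOK 5,334,341.62 × 7.724 = INR 41,202,454.67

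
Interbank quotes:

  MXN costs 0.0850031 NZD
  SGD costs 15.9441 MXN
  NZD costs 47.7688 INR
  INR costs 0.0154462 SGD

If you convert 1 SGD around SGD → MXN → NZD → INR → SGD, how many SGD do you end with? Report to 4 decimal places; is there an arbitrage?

1.0000 (no arbitrage)

Around SGD → MXN → NZD → INR → SGD: 1 × 15.9441 × 0.0850031 × 47.7688 × 0.0154462 = 1.000002
Product ≈ 1 (deviation 0.000%, within rounding noise).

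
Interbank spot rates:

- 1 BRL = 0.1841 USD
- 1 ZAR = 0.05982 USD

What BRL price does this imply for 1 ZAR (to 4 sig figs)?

1 ZAR × 0.05982 = 0.05982 USD
0.05982 USD ÷ 0.1841 = 0.324932 BRL

ZAR/BRL = 0.3249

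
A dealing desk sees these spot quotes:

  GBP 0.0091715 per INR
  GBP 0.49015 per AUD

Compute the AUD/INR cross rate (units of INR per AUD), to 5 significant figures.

AUD/INR = 53.443

1 AUD × 0.49015 = 0.49015 GBP
0.49015 GBP ÷ 0.0091715 = 53.4427 INR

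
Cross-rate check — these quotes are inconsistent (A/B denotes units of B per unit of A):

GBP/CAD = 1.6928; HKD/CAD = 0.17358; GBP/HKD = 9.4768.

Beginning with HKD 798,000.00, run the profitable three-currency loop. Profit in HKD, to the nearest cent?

Profitable loop is HKD → GBP → CAD → HKD:
HKD 798,000.00 ÷ 9.4768 = GBP 84,205.64
GBP 84,205.64 × 1.6928 = CAD 142,543.31
CAD 142,543.31 ÷ 0.17358 = HKD 821,196.60
Profit = HKD 821,196.60 − HKD 798,000.00

Profit: HKD 23,196.60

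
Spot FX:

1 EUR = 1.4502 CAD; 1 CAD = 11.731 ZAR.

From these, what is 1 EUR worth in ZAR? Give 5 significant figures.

1 EUR × 1.4502 = 1.4502 CAD
1.4502 CAD × 11.731 = 17.0123 ZAR

EUR/ZAR = 17.012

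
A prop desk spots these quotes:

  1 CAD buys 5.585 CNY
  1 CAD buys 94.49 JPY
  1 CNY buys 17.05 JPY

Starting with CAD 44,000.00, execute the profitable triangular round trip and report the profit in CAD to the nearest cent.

Profit: CAD 341.91

Profitable loop is CAD → CNY → JPY → CAD:
CAD 44,000.00 × 5.585 = CNY 245,740.00
CNY 245,740.00 × 17.05 = JPY 4,189,867
JPY 4,189,867 ÷ 94.49 = CAD 44,341.91
Profit = CAD 44,341.91 − CAD 44,000.00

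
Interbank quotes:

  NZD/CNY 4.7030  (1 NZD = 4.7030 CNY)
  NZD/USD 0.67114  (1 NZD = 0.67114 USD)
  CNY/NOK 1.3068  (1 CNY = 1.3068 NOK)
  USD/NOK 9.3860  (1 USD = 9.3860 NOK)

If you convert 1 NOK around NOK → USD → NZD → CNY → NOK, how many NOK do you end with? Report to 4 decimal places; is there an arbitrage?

Around NOK → USD → NZD → CNY → NOK: 1 ÷ 9.3860 ÷ 0.67114 × 4.7030 × 1.3068 = 0.975642
Product < 1; profitable direction is NOK → CNY → NZD → USD → NOK.

0.9756 (arbitrage exists)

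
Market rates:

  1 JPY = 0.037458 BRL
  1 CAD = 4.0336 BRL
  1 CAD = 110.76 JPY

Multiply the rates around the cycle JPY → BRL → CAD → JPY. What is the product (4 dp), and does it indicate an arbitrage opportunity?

Around JPY → BRL → CAD → JPY: 1 × 0.037458 ÷ 4.0336 × 110.76 = 1.028572
Product > 1; profitable direction is JPY → BRL → CAD → JPY.

1.0286 (arbitrage exists)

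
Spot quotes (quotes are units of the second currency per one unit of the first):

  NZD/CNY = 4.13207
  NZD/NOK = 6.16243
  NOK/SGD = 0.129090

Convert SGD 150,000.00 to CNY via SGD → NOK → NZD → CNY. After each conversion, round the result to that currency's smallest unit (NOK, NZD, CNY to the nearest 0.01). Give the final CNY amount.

SGD 150,000.00 ÷ 0.129090 = NOK 1,161,980.01
NOK 1,161,980.01 ÷ 6.16243 = NZD 188,558.74
NZD 188,558.74 × 4.13207 = CNY 779,137.91

CNY 779,137.91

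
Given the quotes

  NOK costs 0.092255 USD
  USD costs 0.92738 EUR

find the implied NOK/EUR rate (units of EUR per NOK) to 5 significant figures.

1 NOK × 0.092255 = 0.092255 USD
0.092255 USD × 0.92738 = 0.0855554 EUR

NOK/EUR = 0.085555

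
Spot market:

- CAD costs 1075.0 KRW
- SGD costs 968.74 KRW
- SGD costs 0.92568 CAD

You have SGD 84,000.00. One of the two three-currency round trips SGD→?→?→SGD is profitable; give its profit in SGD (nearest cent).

Profit: SGD 2,286.21

Profitable loop is SGD → CAD → KRW → SGD:
SGD 84,000.00 × 0.92568 = CAD 77,757.12
CAD 77,757.12 × 1075.0 = KRW 83,588,904
KRW 83,588,904 ÷ 968.74 = SGD 86,286.21
Profit = SGD 86,286.21 − SGD 84,000.00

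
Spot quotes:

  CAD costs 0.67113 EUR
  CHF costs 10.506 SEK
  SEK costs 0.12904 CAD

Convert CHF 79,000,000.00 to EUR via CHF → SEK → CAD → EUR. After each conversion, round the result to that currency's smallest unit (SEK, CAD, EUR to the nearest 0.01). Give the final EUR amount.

EUR 71,877,918.95

CHF 79,000,000.00 × 10.506 = SEK 829,974,000.00
SEK 829,974,000.00 × 0.12904 = CAD 107,099,844.96
CAD 107,099,844.96 × 0.67113 = EUR 71,877,918.95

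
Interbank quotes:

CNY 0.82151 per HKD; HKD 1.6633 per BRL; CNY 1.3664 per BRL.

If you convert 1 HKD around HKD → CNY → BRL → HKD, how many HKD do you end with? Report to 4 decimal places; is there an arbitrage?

Around HKD → CNY → BRL → HKD: 1 × 0.82151 ÷ 1.3664 × 1.6633 = 1.000013
Product ≈ 1 (deviation 0.001%, within rounding noise).

1.0000 (no arbitrage)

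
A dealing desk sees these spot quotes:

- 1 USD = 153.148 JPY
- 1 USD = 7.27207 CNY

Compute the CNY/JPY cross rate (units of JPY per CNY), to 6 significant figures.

CNY/JPY = 21.0598

1 CNY ÷ 7.27207 = 0.137512 USD
0.137512 USD × 153.148 = 21.0598 JPY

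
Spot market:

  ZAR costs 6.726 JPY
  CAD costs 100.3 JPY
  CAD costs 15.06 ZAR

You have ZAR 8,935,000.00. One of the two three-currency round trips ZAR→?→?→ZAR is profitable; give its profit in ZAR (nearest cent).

Profit: ZAR 88,509.06

Profitable loop is ZAR → JPY → CAD → ZAR:
ZAR 8,935,000.00 × 6.726 = JPY 60,096,810
JPY 60,096,810 ÷ 100.3 = CAD 599,170.59
CAD 599,170.59 × 15.06 = ZAR 9,023,509.06
Profit = ZAR 9,023,509.06 − ZAR 8,935,000.00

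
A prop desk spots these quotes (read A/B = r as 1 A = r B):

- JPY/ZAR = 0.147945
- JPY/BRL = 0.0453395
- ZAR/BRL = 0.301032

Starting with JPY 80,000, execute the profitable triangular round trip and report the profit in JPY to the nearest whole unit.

Profit: JPY 1,443

Profitable loop is JPY → BRL → ZAR → JPY:
JPY 80,000 × 0.0453395 = BRL 3,627.16
BRL 3,627.16 ÷ 0.301032 = ZAR 12,049.08
ZAR 12,049.08 ÷ 0.147945 = JPY 81,443
Profit = JPY 81,443 − JPY 80,000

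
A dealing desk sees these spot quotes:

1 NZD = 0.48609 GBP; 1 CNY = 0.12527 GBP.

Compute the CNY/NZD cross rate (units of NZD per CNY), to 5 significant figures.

CNY/NZD = 0.25771

1 CNY × 0.12527 = 0.12527 GBP
0.12527 GBP ÷ 0.48609 = 0.257709 NZD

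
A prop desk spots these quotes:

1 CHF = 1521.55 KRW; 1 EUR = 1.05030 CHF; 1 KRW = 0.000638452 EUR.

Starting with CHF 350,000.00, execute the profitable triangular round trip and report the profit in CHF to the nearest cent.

Profit: CHF 7,104.97

Profitable loop is CHF → KRW → EUR → CHF:
CHF 350,000.00 × 1521.55 = KRW 532,542,500
KRW 532,542,500 × 0.000638452 = EUR 340,002.82
EUR 340,002.82 × 1.05030 = CHF 357,104.97
Profit = CHF 357,104.97 − CHF 350,000.00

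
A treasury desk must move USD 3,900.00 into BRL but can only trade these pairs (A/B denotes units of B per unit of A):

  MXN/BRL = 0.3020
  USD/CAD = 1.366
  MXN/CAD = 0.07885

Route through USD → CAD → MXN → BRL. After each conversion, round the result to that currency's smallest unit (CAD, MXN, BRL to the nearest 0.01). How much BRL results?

USD 3,900.00 × 1.366 = CAD 5,327.40
CAD 5,327.40 ÷ 0.07885 = MXN 67,563.73
MXN 67,563.73 × 0.3020 = BRL 20,404.25

BRL 20,404.25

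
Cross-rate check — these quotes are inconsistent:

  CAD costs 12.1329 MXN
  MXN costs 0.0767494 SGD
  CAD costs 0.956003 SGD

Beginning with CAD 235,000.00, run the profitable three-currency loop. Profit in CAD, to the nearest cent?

Profit: CAD 6,261.21

Profitable loop is CAD → SGD → MXN → CAD:
CAD 235,000.00 × 0.956003 = SGD 224,660.71
SGD 224,660.71 ÷ 0.0767494 = MXN 2,927,198.19
MXN 2,927,198.19 ÷ 12.1329 = CAD 241,261.21
Profit = CAD 241,261.21 − CAD 235,000.00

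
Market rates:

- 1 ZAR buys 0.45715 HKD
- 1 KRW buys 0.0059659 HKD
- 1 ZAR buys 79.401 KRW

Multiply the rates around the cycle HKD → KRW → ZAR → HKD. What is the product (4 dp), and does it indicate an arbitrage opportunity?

Around HKD → KRW → ZAR → HKD: 1 ÷ 0.0059659 ÷ 79.401 × 0.45715 = 0.965065
Product < 1; profitable direction is HKD → ZAR → KRW → HKD.

0.9651 (arbitrage exists)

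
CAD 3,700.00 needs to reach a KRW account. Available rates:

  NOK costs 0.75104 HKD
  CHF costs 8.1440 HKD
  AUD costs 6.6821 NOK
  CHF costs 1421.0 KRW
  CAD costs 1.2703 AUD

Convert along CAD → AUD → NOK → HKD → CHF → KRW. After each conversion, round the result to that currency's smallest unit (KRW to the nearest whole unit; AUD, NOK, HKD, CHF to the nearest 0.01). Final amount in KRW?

CAD 3,700.00 × 1.2703 = AUD 4,700.11
AUD 4,700.11 × 6.6821 = NOK 31,406.61
NOK 31,406.61 × 0.75104 = HKD 23,587.62
HKD 23,587.62 ÷ 8.1440 = CHF 2,896.32
CHF 2,896.32 × 1421.0 = KRW 4,115,671

KRW 4,115,671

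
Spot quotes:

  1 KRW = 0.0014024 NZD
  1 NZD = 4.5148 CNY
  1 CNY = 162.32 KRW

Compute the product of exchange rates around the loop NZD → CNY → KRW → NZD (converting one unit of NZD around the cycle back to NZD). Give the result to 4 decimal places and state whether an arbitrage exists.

Around NZD → CNY → KRW → NZD: 1 × 4.5148 × 162.32 × 0.0014024 = 1.027738
Product > 1; profitable direction is NZD → CNY → KRW → NZD.

1.0277 (arbitrage exists)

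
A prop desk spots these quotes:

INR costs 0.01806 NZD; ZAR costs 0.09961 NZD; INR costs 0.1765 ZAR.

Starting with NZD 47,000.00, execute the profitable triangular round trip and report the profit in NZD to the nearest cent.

Profit: NZD 1,280.08

Profitable loop is NZD → ZAR → INR → NZD:
NZD 47,000.00 ÷ 0.09961 = ZAR 471,840.18
ZAR 471,840.18 ÷ 0.1765 = INR 2,673,315.45
INR 2,673,315.45 × 0.01806 = NZD 48,280.08
Profit = NZD 48,280.08 − NZD 47,000.00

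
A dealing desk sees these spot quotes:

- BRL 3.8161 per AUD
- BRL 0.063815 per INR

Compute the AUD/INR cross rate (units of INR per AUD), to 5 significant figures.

AUD/INR = 59.799

1 AUD × 3.8161 = 3.8161 BRL
3.8161 BRL ÷ 0.063815 = 59.7994 INR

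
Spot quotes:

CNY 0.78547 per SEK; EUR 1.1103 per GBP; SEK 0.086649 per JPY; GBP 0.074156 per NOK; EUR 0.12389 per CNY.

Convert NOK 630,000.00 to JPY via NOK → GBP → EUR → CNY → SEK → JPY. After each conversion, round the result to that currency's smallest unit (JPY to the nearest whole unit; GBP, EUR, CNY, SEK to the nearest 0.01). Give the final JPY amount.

NOK 630,000.00 × 0.074156 = GBP 46,718.28
GBP 46,718.28 × 1.1103 = EUR 51,871.31
EUR 51,871.31 ÷ 0.12389 = CNY 418,688.43
CNY 418,688.43 ÷ 0.78547 = SEK 533,041.91
SEK 533,041.91 ÷ 0.086649 = JPY 6,151,738

JPY 6,151,738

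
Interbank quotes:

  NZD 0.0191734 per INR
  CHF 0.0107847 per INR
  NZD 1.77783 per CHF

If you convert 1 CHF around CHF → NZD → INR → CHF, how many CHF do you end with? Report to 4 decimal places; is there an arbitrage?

1.0000 (no arbitrage)

Around CHF → NZD → INR → CHF: 1 × 1.77783 ÷ 0.0191734 × 0.0107847 = 0.999998
Product ≈ 1 (deviation 0.000%, within rounding noise).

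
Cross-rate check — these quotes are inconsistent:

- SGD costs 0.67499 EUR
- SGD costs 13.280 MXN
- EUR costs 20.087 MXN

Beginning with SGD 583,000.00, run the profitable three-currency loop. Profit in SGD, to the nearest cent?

Profit: SGD 12,227.38

Profitable loop is SGD → EUR → MXN → SGD:
SGD 583,000.00 × 0.67499 = EUR 393,519.17
EUR 393,519.17 × 20.087 = MXN 7,904,619.57
MXN 7,904,619.57 ÷ 13.280 = SGD 595,227.38
Profit = SGD 595,227.38 − SGD 583,000.00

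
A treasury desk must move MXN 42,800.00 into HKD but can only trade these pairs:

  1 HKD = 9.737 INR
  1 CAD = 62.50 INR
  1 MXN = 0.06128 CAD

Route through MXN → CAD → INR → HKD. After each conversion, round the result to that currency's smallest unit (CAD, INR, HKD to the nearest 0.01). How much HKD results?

MXN 42,800.00 × 0.06128 = CAD 2,622.78
CAD 2,622.78 × 62.50 = INR 163,923.75
INR 163,923.75 ÷ 9.737 = HKD 16,835.14

HKD 16,835.14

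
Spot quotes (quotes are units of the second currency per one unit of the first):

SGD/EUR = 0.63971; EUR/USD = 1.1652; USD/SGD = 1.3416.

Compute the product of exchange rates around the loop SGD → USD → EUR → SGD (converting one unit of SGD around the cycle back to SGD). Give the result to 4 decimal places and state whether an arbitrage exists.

1.0000 (no arbitrage)

Around SGD → USD → EUR → SGD: 1 ÷ 1.3416 ÷ 1.1652 ÷ 0.63971 = 0.999985
Product ≈ 1 (deviation 0.002%, within rounding noise).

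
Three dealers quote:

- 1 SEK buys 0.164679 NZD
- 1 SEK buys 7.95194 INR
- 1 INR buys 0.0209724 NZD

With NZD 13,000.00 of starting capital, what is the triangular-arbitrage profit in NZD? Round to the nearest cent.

Profitable loop is NZD → SEK → INR → NZD:
NZD 13,000.00 ÷ 0.164679 = SEK 78,941.46
SEK 78,941.46 × 7.95194 = INR 627,737.72
INR 627,737.72 × 0.0209724 = NZD 13,165.17
Profit = NZD 13,165.17 − NZD 13,000.00

Profit: NZD 165.17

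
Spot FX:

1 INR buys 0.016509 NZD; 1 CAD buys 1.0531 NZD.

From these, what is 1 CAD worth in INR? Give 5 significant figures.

CAD/INR = 63.789

1 CAD × 1.0531 = 1.0531 NZD
1.0531 NZD ÷ 0.016509 = 63.7894 INR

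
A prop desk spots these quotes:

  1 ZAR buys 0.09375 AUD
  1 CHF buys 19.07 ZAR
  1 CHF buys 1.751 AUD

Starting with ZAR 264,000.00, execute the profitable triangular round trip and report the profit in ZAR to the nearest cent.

Profit: ZAR 5,550.26

Profitable loop is ZAR → AUD → CHF → ZAR:
ZAR 264,000.00 × 0.09375 = AUD 24,750.00
AUD 24,750.00 ÷ 1.751 = CHF 14,134.78
CHF 14,134.78 × 19.07 = ZAR 269,550.26
Profit = ZAR 269,550.26 − ZAR 264,000.00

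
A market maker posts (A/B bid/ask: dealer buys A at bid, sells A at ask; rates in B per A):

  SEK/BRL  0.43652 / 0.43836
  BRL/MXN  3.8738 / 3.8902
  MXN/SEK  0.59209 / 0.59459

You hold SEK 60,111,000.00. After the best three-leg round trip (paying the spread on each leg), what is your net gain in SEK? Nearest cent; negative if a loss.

Best loop SEK → BRL → MXN → SEK:
SEK 60,111,000.00 × 0.43652 (sell SEK at bid) = BRL 26,239,653.72
BRL 26,239,653.72 × 3.8738 (sell BRL at bid) = MXN 101,647,170.58
MXN 101,647,170.58 × 0.59209 (sell MXN at bid) = SEK 60,184,273.23

Net profit: SEK 73,273.23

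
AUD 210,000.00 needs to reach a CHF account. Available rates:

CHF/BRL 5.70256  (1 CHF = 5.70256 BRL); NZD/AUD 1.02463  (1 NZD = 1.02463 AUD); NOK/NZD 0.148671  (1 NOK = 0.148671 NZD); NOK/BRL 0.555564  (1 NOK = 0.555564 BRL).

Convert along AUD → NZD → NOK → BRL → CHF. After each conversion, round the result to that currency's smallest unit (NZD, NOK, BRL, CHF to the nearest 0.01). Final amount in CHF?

CHF 134,304.39

AUD 210,000.00 ÷ 1.02463 = NZD 204,952.03
NZD 204,952.03 ÷ 0.148671 = NOK 1,378,560.92
NOK 1,378,560.92 × 0.555564 = BRL 765,878.82
BRL 765,878.82 ÷ 5.70256 = CHF 134,304.39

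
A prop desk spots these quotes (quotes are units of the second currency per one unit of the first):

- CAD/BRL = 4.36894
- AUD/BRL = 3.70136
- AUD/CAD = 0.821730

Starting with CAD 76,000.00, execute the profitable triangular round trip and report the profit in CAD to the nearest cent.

Profitable loop is CAD → AUD → BRL → CAD:
CAD 76,000.00 ÷ 0.821730 = AUD 92,487.80
AUD 92,487.80 × 3.70136 = BRL 342,330.64
BRL 342,330.64 ÷ 4.36894 = CAD 78,355.54
Profit = CAD 78,355.54 − CAD 76,000.00

Profit: CAD 2,355.54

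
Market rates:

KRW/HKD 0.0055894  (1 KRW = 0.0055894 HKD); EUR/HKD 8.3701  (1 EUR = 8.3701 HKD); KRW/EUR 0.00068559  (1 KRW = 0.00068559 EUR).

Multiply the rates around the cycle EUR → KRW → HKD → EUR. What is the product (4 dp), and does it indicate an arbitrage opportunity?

Around EUR → KRW → HKD → EUR: 1 ÷ 0.00068559 × 0.0055894 ÷ 8.3701 = 0.974025
Product < 1; profitable direction is EUR → HKD → KRW → EUR.

0.9740 (arbitrage exists)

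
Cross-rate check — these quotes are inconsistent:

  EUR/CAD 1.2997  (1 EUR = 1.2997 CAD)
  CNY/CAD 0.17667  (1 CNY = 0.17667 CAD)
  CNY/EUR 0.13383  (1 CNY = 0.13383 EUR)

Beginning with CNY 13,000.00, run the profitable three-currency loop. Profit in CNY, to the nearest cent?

Profit: CNY 204.12

Profitable loop is CNY → CAD → EUR → CNY:
CNY 13,000.00 × 0.17667 = CAD 2,296.71
CAD 2,296.71 ÷ 1.2997 = EUR 1,767.11
EUR 1,767.11 ÷ 0.13383 = CNY 13,204.12
Profit = CNY 13,204.12 − CNY 13,000.00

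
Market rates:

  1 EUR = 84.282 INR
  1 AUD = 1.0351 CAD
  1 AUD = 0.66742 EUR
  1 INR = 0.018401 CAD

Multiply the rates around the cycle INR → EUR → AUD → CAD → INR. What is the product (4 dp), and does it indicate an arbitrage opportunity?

Around INR → EUR → AUD → CAD → INR: 1 ÷ 84.282 ÷ 0.66742 × 1.0351 ÷ 0.018401 = 1.000016
Product ≈ 1 (deviation 0.002%, within rounding noise).

1.0000 (no arbitrage)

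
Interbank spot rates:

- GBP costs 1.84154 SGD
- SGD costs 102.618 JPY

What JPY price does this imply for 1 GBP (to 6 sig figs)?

1 GBP × 1.84154 = 1.84154 SGD
1.84154 SGD × 102.618 = 188.975 JPY

GBP/JPY = 188.975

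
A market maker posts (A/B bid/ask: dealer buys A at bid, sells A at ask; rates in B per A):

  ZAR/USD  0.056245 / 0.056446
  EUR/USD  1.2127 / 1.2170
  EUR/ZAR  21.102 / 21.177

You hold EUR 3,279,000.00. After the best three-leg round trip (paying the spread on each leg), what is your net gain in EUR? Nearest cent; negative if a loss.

Net profit: EUR 47,573.98

Best loop EUR → USD → ZAR → EUR:
EUR 3,279,000.00 × 1.2127 (sell EUR at bid) = USD 3,976,443.30
USD 3,976,443.30 ÷ 0.056446 (buy ZAR at ask) = ZAR 70,446,857.17
ZAR 70,446,857.17 ÷ 21.177 (buy EUR at ask) = EUR 3,326,573.98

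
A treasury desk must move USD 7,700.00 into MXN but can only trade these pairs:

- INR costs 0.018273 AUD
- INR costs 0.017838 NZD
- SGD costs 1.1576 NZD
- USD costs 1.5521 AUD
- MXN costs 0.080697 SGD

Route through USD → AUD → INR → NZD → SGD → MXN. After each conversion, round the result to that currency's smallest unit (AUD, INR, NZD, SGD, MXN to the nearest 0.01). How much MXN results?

MXN 124,891.01

USD 7,700.00 × 1.5521 = AUD 11,951.17
AUD 11,951.17 ÷ 0.018273 = INR 654,034.37
INR 654,034.37 × 0.017838 = NZD 11,666.67
NZD 11,666.67 ÷ 1.1576 = SGD 10,078.33
SGD 10,078.33 ÷ 0.080697 = MXN 124,891.01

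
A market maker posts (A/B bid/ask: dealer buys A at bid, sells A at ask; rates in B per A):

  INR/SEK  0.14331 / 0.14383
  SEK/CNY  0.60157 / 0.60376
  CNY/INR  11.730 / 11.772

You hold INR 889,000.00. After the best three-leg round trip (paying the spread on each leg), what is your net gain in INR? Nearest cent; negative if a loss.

Net profit: INR 10,005.69

Best loop INR → SEK → CNY → INR:
INR 889,000.00 × 0.14331 (sell INR at bid) = SEK 127,402.59
SEK 127,402.59 × 0.60157 (sell SEK at bid) = CNY 76,641.58
CNY 76,641.58 × 11.730 (sell CNY at bid) = INR 899,005.69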